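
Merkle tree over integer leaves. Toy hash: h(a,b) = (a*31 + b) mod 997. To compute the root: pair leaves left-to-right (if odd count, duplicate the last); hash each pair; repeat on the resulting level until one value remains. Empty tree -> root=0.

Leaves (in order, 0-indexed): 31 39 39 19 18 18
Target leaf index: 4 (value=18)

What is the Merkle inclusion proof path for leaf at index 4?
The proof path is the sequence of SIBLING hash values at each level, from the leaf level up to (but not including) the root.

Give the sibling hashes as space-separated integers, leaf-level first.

Answer: 18 576 324

Derivation:
L0 (leaves): [31, 39, 39, 19, 18, 18], target index=4
L1: h(31,39)=(31*31+39)%997=3 [pair 0] h(39,19)=(39*31+19)%997=231 [pair 1] h(18,18)=(18*31+18)%997=576 [pair 2] -> [3, 231, 576]
  Sibling for proof at L0: 18
L2: h(3,231)=(3*31+231)%997=324 [pair 0] h(576,576)=(576*31+576)%997=486 [pair 1] -> [324, 486]
  Sibling for proof at L1: 576
L3: h(324,486)=(324*31+486)%997=560 [pair 0] -> [560]
  Sibling for proof at L2: 324
Root: 560
Proof path (sibling hashes from leaf to root): [18, 576, 324]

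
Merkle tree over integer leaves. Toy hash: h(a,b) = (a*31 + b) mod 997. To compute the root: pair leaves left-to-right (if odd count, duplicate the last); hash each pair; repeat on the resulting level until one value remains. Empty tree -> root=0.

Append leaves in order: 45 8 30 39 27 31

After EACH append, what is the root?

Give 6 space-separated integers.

After append 45 (leaves=[45]):
  L0: [45]
  root=45
After append 8 (leaves=[45, 8]):
  L0: [45, 8]
  L1: h(45,8)=(45*31+8)%997=406 -> [406]
  root=406
After append 30 (leaves=[45, 8, 30]):
  L0: [45, 8, 30]
  L1: h(45,8)=(45*31+8)%997=406 h(30,30)=(30*31+30)%997=960 -> [406, 960]
  L2: h(406,960)=(406*31+960)%997=585 -> [585]
  root=585
After append 39 (leaves=[45, 8, 30, 39]):
  L0: [45, 8, 30, 39]
  L1: h(45,8)=(45*31+8)%997=406 h(30,39)=(30*31+39)%997=969 -> [406, 969]
  L2: h(406,969)=(406*31+969)%997=594 -> [594]
  root=594
After append 27 (leaves=[45, 8, 30, 39, 27]):
  L0: [45, 8, 30, 39, 27]
  L1: h(45,8)=(45*31+8)%997=406 h(30,39)=(30*31+39)%997=969 h(27,27)=(27*31+27)%997=864 -> [406, 969, 864]
  L2: h(406,969)=(406*31+969)%997=594 h(864,864)=(864*31+864)%997=729 -> [594, 729]
  L3: h(594,729)=(594*31+729)%997=200 -> [200]
  root=200
After append 31 (leaves=[45, 8, 30, 39, 27, 31]):
  L0: [45, 8, 30, 39, 27, 31]
  L1: h(45,8)=(45*31+8)%997=406 h(30,39)=(30*31+39)%997=969 h(27,31)=(27*31+31)%997=868 -> [406, 969, 868]
  L2: h(406,969)=(406*31+969)%997=594 h(868,868)=(868*31+868)%997=857 -> [594, 857]
  L3: h(594,857)=(594*31+857)%997=328 -> [328]
  root=328

Answer: 45 406 585 594 200 328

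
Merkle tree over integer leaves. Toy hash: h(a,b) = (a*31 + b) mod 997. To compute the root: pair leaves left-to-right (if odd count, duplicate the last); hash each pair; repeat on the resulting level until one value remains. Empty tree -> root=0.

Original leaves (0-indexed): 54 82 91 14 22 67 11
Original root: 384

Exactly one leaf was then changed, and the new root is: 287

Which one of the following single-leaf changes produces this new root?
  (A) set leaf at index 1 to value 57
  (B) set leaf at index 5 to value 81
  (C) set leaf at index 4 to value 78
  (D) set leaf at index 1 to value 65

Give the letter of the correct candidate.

Answer: A

Derivation:
Original leaves: [54, 82, 91, 14, 22, 67, 11]
Target new root: 287
Try each candidate change and compute the resulting root:
Candidate A: set leaf[1] = 57 -> leaves = [54, 57, 91, 14, 22, 67, 11]
  L0: [54, 57, 91, 14, 22, 67, 11]
  L1: h(54,57)=(54*31+57)%997=734 h(91,14)=(91*31+14)%997=841 h(22,67)=(22*31+67)%997=749 h(11,11)=(11*31+11)%997=352 -> [734, 841, 749, 352]
  L2: h(734,841)=(734*31+841)%997=664 h(749,352)=(749*31+352)%997=640 -> [664, 640]
  L3: h(664,640)=(664*31+640)%997=287 -> [287]
  root = 287 == target 287  ** MATCH **
Candidate B: set leaf[5] = 81 -> leaves = [54, 82, 91, 14, 22, 81, 11]
  L0: [54, 82, 91, 14, 22, 81, 11]
  L1: h(54,82)=(54*31+82)%997=759 h(91,14)=(91*31+14)%997=841 h(22,81)=(22*31+81)%997=763 h(11,11)=(11*31+11)%997=352 -> [759, 841, 763, 352]
  L2: h(759,841)=(759*31+841)%997=442 h(763,352)=(763*31+352)%997=77 -> [442, 77]
  L3: h(442,77)=(442*31+77)%997=818 -> [818]
  root = 818 != target 287
Candidate C: set leaf[4] = 78 -> leaves = [54, 82, 91, 14, 78, 67, 11]
  L0: [54, 82, 91, 14, 78, 67, 11]
  L1: h(54,82)=(54*31+82)%997=759 h(91,14)=(91*31+14)%997=841 h(78,67)=(78*31+67)%997=491 h(11,11)=(11*31+11)%997=352 -> [759, 841, 491, 352]
  L2: h(759,841)=(759*31+841)%997=442 h(491,352)=(491*31+352)%997=618 -> [442, 618]
  L3: h(442,618)=(442*31+618)%997=362 -> [362]
  root = 362 != target 287
Candidate D: set leaf[1] = 65 -> leaves = [54, 65, 91, 14, 22, 67, 11]
  L0: [54, 65, 91, 14, 22, 67, 11]
  L1: h(54,65)=(54*31+65)%997=742 h(91,14)=(91*31+14)%997=841 h(22,67)=(22*31+67)%997=749 h(11,11)=(11*31+11)%997=352 -> [742, 841, 749, 352]
  L2: h(742,841)=(742*31+841)%997=912 h(749,352)=(749*31+352)%997=640 -> [912, 640]
  L3: h(912,640)=(912*31+640)%997=996 -> [996]
  root = 996 != target 287
Candidate A produces the target root.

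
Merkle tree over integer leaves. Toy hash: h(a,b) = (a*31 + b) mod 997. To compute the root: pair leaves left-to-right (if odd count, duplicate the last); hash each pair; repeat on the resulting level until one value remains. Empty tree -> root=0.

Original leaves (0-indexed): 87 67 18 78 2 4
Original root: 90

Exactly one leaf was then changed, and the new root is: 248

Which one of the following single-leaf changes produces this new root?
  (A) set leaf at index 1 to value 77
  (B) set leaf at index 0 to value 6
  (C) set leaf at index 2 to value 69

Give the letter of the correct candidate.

Answer: C

Derivation:
Original leaves: [87, 67, 18, 78, 2, 4]
Target new root: 248
Try each candidate change and compute the resulting root:
Candidate A: set leaf[1] = 77 -> leaves = [87, 77, 18, 78, 2, 4]
  L0: [87, 77, 18, 78, 2, 4]
  L1: h(87,77)=(87*31+77)%997=780 h(18,78)=(18*31+78)%997=636 h(2,4)=(2*31+4)%997=66 -> [780, 636, 66]
  L2: h(780,636)=(780*31+636)%997=888 h(66,66)=(66*31+66)%997=118 -> [888, 118]
  L3: h(888,118)=(888*31+118)%997=727 -> [727]
  root = 727 != target 248
Candidate B: set leaf[0] = 6 -> leaves = [6, 67, 18, 78, 2, 4]
  L0: [6, 67, 18, 78, 2, 4]
  L1: h(6,67)=(6*31+67)%997=253 h(18,78)=(18*31+78)%997=636 h(2,4)=(2*31+4)%997=66 -> [253, 636, 66]
  L2: h(253,636)=(253*31+636)%997=503 h(66,66)=(66*31+66)%997=118 -> [503, 118]
  L3: h(503,118)=(503*31+118)%997=756 -> [756]
  root = 756 != target 248
Candidate C: set leaf[2] = 69 -> leaves = [87, 67, 69, 78, 2, 4]
  L0: [87, 67, 69, 78, 2, 4]
  L1: h(87,67)=(87*31+67)%997=770 h(69,78)=(69*31+78)%997=223 h(2,4)=(2*31+4)%997=66 -> [770, 223, 66]
  L2: h(770,223)=(770*31+223)%997=165 h(66,66)=(66*31+66)%997=118 -> [165, 118]
  L3: h(165,118)=(165*31+118)%997=248 -> [248]
  root = 248 == target 248  ** MATCH **
Candidate C produces the target root.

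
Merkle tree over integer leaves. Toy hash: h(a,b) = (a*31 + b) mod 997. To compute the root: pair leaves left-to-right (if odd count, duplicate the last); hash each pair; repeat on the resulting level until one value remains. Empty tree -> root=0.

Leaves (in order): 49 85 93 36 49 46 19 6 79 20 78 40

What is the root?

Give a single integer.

Answer: 649

Derivation:
L0: [49, 85, 93, 36, 49, 46, 19, 6, 79, 20, 78, 40]
L1: h(49,85)=(49*31+85)%997=607 h(93,36)=(93*31+36)%997=925 h(49,46)=(49*31+46)%997=568 h(19,6)=(19*31+6)%997=595 h(79,20)=(79*31+20)%997=475 h(78,40)=(78*31+40)%997=464 -> [607, 925, 568, 595, 475, 464]
L2: h(607,925)=(607*31+925)%997=799 h(568,595)=(568*31+595)%997=257 h(475,464)=(475*31+464)%997=234 -> [799, 257, 234]
L3: h(799,257)=(799*31+257)%997=101 h(234,234)=(234*31+234)%997=509 -> [101, 509]
L4: h(101,509)=(101*31+509)%997=649 -> [649]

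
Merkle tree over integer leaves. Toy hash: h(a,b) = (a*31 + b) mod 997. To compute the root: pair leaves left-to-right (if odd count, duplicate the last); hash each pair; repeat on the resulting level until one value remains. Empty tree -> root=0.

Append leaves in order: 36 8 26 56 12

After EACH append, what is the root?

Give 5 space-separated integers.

Answer: 36 127 781 811 540

Derivation:
After append 36 (leaves=[36]):
  L0: [36]
  root=36
After append 8 (leaves=[36, 8]):
  L0: [36, 8]
  L1: h(36,8)=(36*31+8)%997=127 -> [127]
  root=127
After append 26 (leaves=[36, 8, 26]):
  L0: [36, 8, 26]
  L1: h(36,8)=(36*31+8)%997=127 h(26,26)=(26*31+26)%997=832 -> [127, 832]
  L2: h(127,832)=(127*31+832)%997=781 -> [781]
  root=781
After append 56 (leaves=[36, 8, 26, 56]):
  L0: [36, 8, 26, 56]
  L1: h(36,8)=(36*31+8)%997=127 h(26,56)=(26*31+56)%997=862 -> [127, 862]
  L2: h(127,862)=(127*31+862)%997=811 -> [811]
  root=811
After append 12 (leaves=[36, 8, 26, 56, 12]):
  L0: [36, 8, 26, 56, 12]
  L1: h(36,8)=(36*31+8)%997=127 h(26,56)=(26*31+56)%997=862 h(12,12)=(12*31+12)%997=384 -> [127, 862, 384]
  L2: h(127,862)=(127*31+862)%997=811 h(384,384)=(384*31+384)%997=324 -> [811, 324]
  L3: h(811,324)=(811*31+324)%997=540 -> [540]
  root=540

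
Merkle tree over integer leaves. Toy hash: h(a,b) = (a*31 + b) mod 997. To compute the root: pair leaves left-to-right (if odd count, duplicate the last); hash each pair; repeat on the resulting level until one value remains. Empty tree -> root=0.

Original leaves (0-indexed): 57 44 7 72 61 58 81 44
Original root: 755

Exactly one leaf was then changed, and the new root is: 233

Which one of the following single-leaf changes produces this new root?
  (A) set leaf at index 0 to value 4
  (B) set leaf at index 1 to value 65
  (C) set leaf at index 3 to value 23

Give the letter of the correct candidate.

Original leaves: [57, 44, 7, 72, 61, 58, 81, 44]
Target new root: 233
Try each candidate change and compute the resulting root:
Candidate A: set leaf[0] = 4 -> leaves = [4, 44, 7, 72, 61, 58, 81, 44]
  L0: [4, 44, 7, 72, 61, 58, 81, 44]
  L1: h(4,44)=(4*31+44)%997=168 h(7,72)=(7*31+72)%997=289 h(61,58)=(61*31+58)%997=952 h(81,44)=(81*31+44)%997=561 -> [168, 289, 952, 561]
  L2: h(168,289)=(168*31+289)%997=512 h(952,561)=(952*31+561)%997=163 -> [512, 163]
  L3: h(512,163)=(512*31+163)%997=83 -> [83]
  root = 83 != target 233
Candidate B: set leaf[1] = 65 -> leaves = [57, 65, 7, 72, 61, 58, 81, 44]
  L0: [57, 65, 7, 72, 61, 58, 81, 44]
  L1: h(57,65)=(57*31+65)%997=835 h(7,72)=(7*31+72)%997=289 h(61,58)=(61*31+58)%997=952 h(81,44)=(81*31+44)%997=561 -> [835, 289, 952, 561]
  L2: h(835,289)=(835*31+289)%997=252 h(952,561)=(952*31+561)%997=163 -> [252, 163]
  L3: h(252,163)=(252*31+163)%997=996 -> [996]
  root = 996 != target 233
Candidate C: set leaf[3] = 23 -> leaves = [57, 44, 7, 23, 61, 58, 81, 44]
  L0: [57, 44, 7, 23, 61, 58, 81, 44]
  L1: h(57,44)=(57*31+44)%997=814 h(7,23)=(7*31+23)%997=240 h(61,58)=(61*31+58)%997=952 h(81,44)=(81*31+44)%997=561 -> [814, 240, 952, 561]
  L2: h(814,240)=(814*31+240)%997=549 h(952,561)=(952*31+561)%997=163 -> [549, 163]
  L3: h(549,163)=(549*31+163)%997=233 -> [233]
  root = 233 == target 233  ** MATCH **
Candidate C produces the target root.

Answer: C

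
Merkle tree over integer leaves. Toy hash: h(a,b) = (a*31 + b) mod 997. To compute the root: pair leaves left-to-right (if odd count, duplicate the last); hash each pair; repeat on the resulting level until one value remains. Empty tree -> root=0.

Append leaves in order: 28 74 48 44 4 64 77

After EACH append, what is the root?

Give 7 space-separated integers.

After append 28 (leaves=[28]):
  L0: [28]
  root=28
After append 74 (leaves=[28, 74]):
  L0: [28, 74]
  L1: h(28,74)=(28*31+74)%997=942 -> [942]
  root=942
After append 48 (leaves=[28, 74, 48]):
  L0: [28, 74, 48]
  L1: h(28,74)=(28*31+74)%997=942 h(48,48)=(48*31+48)%997=539 -> [942, 539]
  L2: h(942,539)=(942*31+539)%997=828 -> [828]
  root=828
After append 44 (leaves=[28, 74, 48, 44]):
  L0: [28, 74, 48, 44]
  L1: h(28,74)=(28*31+74)%997=942 h(48,44)=(48*31+44)%997=535 -> [942, 535]
  L2: h(942,535)=(942*31+535)%997=824 -> [824]
  root=824
After append 4 (leaves=[28, 74, 48, 44, 4]):
  L0: [28, 74, 48, 44, 4]
  L1: h(28,74)=(28*31+74)%997=942 h(48,44)=(48*31+44)%997=535 h(4,4)=(4*31+4)%997=128 -> [942, 535, 128]
  L2: h(942,535)=(942*31+535)%997=824 h(128,128)=(128*31+128)%997=108 -> [824, 108]
  L3: h(824,108)=(824*31+108)%997=727 -> [727]
  root=727
After append 64 (leaves=[28, 74, 48, 44, 4, 64]):
  L0: [28, 74, 48, 44, 4, 64]
  L1: h(28,74)=(28*31+74)%997=942 h(48,44)=(48*31+44)%997=535 h(4,64)=(4*31+64)%997=188 -> [942, 535, 188]
  L2: h(942,535)=(942*31+535)%997=824 h(188,188)=(188*31+188)%997=34 -> [824, 34]
  L3: h(824,34)=(824*31+34)%997=653 -> [653]
  root=653
After append 77 (leaves=[28, 74, 48, 44, 4, 64, 77]):
  L0: [28, 74, 48, 44, 4, 64, 77]
  L1: h(28,74)=(28*31+74)%997=942 h(48,44)=(48*31+44)%997=535 h(4,64)=(4*31+64)%997=188 h(77,77)=(77*31+77)%997=470 -> [942, 535, 188, 470]
  L2: h(942,535)=(942*31+535)%997=824 h(188,470)=(188*31+470)%997=316 -> [824, 316]
  L3: h(824,316)=(824*31+316)%997=935 -> [935]
  root=935

Answer: 28 942 828 824 727 653 935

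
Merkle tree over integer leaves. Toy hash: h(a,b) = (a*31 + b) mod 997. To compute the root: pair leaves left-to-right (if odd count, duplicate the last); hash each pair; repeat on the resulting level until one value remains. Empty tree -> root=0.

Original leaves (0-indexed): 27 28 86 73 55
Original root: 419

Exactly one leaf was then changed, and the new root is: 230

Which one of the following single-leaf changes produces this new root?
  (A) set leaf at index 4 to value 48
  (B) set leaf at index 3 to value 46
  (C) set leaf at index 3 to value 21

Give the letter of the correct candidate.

Original leaves: [27, 28, 86, 73, 55]
Target new root: 230
Try each candidate change and compute the resulting root:
Candidate A: set leaf[4] = 48 -> leaves = [27, 28, 86, 73, 48]
  L0: [27, 28, 86, 73, 48]
  L1: h(27,28)=(27*31+28)%997=865 h(86,73)=(86*31+73)%997=745 h(48,48)=(48*31+48)%997=539 -> [865, 745, 539]
  L2: h(865,745)=(865*31+745)%997=641 h(539,539)=(539*31+539)%997=299 -> [641, 299]
  L3: h(641,299)=(641*31+299)%997=230 -> [230]
  root = 230 == target 230  ** MATCH **
Candidate B: set leaf[3] = 46 -> leaves = [27, 28, 86, 46, 55]
  L0: [27, 28, 86, 46, 55]
  L1: h(27,28)=(27*31+28)%997=865 h(86,46)=(86*31+46)%997=718 h(55,55)=(55*31+55)%997=763 -> [865, 718, 763]
  L2: h(865,718)=(865*31+718)%997=614 h(763,763)=(763*31+763)%997=488 -> [614, 488]
  L3: h(614,488)=(614*31+488)%997=579 -> [579]
  root = 579 != target 230
Candidate C: set leaf[3] = 21 -> leaves = [27, 28, 86, 21, 55]
  L0: [27, 28, 86, 21, 55]
  L1: h(27,28)=(27*31+28)%997=865 h(86,21)=(86*31+21)%997=693 h(55,55)=(55*31+55)%997=763 -> [865, 693, 763]
  L2: h(865,693)=(865*31+693)%997=589 h(763,763)=(763*31+763)%997=488 -> [589, 488]
  L3: h(589,488)=(589*31+488)%997=801 -> [801]
  root = 801 != target 230
Candidate A produces the target root.

Answer: A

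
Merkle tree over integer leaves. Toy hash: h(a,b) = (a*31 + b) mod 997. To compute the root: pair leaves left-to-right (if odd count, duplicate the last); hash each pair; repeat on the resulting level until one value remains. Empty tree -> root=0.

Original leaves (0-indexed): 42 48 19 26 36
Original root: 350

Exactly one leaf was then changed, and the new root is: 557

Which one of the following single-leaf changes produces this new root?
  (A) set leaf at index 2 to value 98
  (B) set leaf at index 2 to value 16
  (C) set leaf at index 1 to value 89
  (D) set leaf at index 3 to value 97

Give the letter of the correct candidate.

Original leaves: [42, 48, 19, 26, 36]
Target new root: 557
Try each candidate change and compute the resulting root:
Candidate A: set leaf[2] = 98 -> leaves = [42, 48, 98, 26, 36]
  L0: [42, 48, 98, 26, 36]
  L1: h(42,48)=(42*31+48)%997=353 h(98,26)=(98*31+26)%997=73 h(36,36)=(36*31+36)%997=155 -> [353, 73, 155]
  L2: h(353,73)=(353*31+73)%997=49 h(155,155)=(155*31+155)%997=972 -> [49, 972]
  L3: h(49,972)=(49*31+972)%997=497 -> [497]
  root = 497 != target 557
Candidate B: set leaf[2] = 16 -> leaves = [42, 48, 16, 26, 36]
  L0: [42, 48, 16, 26, 36]
  L1: h(42,48)=(42*31+48)%997=353 h(16,26)=(16*31+26)%997=522 h(36,36)=(36*31+36)%997=155 -> [353, 522, 155]
  L2: h(353,522)=(353*31+522)%997=498 h(155,155)=(155*31+155)%997=972 -> [498, 972]
  L3: h(498,972)=(498*31+972)%997=458 -> [458]
  root = 458 != target 557
Candidate C: set leaf[1] = 89 -> leaves = [42, 89, 19, 26, 36]
  L0: [42, 89, 19, 26, 36]
  L1: h(42,89)=(42*31+89)%997=394 h(19,26)=(19*31+26)%997=615 h(36,36)=(36*31+36)%997=155 -> [394, 615, 155]
  L2: h(394,615)=(394*31+615)%997=865 h(155,155)=(155*31+155)%997=972 -> [865, 972]
  L3: h(865,972)=(865*31+972)%997=868 -> [868]
  root = 868 != target 557
Candidate D: set leaf[3] = 97 -> leaves = [42, 48, 19, 97, 36]
  L0: [42, 48, 19, 97, 36]
  L1: h(42,48)=(42*31+48)%997=353 h(19,97)=(19*31+97)%997=686 h(36,36)=(36*31+36)%997=155 -> [353, 686, 155]
  L2: h(353,686)=(353*31+686)%997=662 h(155,155)=(155*31+155)%997=972 -> [662, 972]
  L3: h(662,972)=(662*31+972)%997=557 -> [557]
  root = 557 == target 557  ** MATCH **
Candidate D produces the target root.

Answer: D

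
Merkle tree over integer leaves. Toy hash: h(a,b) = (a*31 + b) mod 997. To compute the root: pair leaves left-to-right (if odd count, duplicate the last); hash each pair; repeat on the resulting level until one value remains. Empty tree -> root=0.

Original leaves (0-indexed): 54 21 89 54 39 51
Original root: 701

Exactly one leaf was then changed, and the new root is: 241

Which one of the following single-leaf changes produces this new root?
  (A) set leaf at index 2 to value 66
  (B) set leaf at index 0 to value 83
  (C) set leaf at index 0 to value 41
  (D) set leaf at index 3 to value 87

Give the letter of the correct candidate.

Original leaves: [54, 21, 89, 54, 39, 51]
Target new root: 241
Try each candidate change and compute the resulting root:
Candidate A: set leaf[2] = 66 -> leaves = [54, 21, 66, 54, 39, 51]
  L0: [54, 21, 66, 54, 39, 51]
  L1: h(54,21)=(54*31+21)%997=698 h(66,54)=(66*31+54)%997=106 h(39,51)=(39*31+51)%997=263 -> [698, 106, 263]
  L2: h(698,106)=(698*31+106)%997=807 h(263,263)=(263*31+263)%997=440 -> [807, 440]
  L3: h(807,440)=(807*31+440)%997=532 -> [532]
  root = 532 != target 241
Candidate B: set leaf[0] = 83 -> leaves = [83, 21, 89, 54, 39, 51]
  L0: [83, 21, 89, 54, 39, 51]
  L1: h(83,21)=(83*31+21)%997=600 h(89,54)=(89*31+54)%997=819 h(39,51)=(39*31+51)%997=263 -> [600, 819, 263]
  L2: h(600,819)=(600*31+819)%997=476 h(263,263)=(263*31+263)%997=440 -> [476, 440]
  L3: h(476,440)=(476*31+440)%997=241 -> [241]
  root = 241 == target 241  ** MATCH **
Candidate C: set leaf[0] = 41 -> leaves = [41, 21, 89, 54, 39, 51]
  L0: [41, 21, 89, 54, 39, 51]
  L1: h(41,21)=(41*31+21)%997=295 h(89,54)=(89*31+54)%997=819 h(39,51)=(39*31+51)%997=263 -> [295, 819, 263]
  L2: h(295,819)=(295*31+819)%997=991 h(263,263)=(263*31+263)%997=440 -> [991, 440]
  L3: h(991,440)=(991*31+440)%997=254 -> [254]
  root = 254 != target 241
Candidate D: set leaf[3] = 87 -> leaves = [54, 21, 89, 87, 39, 51]
  L0: [54, 21, 89, 87, 39, 51]
  L1: h(54,21)=(54*31+21)%997=698 h(89,87)=(89*31+87)%997=852 h(39,51)=(39*31+51)%997=263 -> [698, 852, 263]
  L2: h(698,852)=(698*31+852)%997=556 h(263,263)=(263*31+263)%997=440 -> [556, 440]
  L3: h(556,440)=(556*31+440)%997=727 -> [727]
  root = 727 != target 241
Candidate B produces the target root.

Answer: B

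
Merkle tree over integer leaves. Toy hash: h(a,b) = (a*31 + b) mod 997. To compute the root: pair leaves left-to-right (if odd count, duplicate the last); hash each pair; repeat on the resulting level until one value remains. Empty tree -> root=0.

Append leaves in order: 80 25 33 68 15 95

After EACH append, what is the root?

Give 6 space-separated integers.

Answer: 80 511 945 980 875 444

Derivation:
After append 80 (leaves=[80]):
  L0: [80]
  root=80
After append 25 (leaves=[80, 25]):
  L0: [80, 25]
  L1: h(80,25)=(80*31+25)%997=511 -> [511]
  root=511
After append 33 (leaves=[80, 25, 33]):
  L0: [80, 25, 33]
  L1: h(80,25)=(80*31+25)%997=511 h(33,33)=(33*31+33)%997=59 -> [511, 59]
  L2: h(511,59)=(511*31+59)%997=945 -> [945]
  root=945
After append 68 (leaves=[80, 25, 33, 68]):
  L0: [80, 25, 33, 68]
  L1: h(80,25)=(80*31+25)%997=511 h(33,68)=(33*31+68)%997=94 -> [511, 94]
  L2: h(511,94)=(511*31+94)%997=980 -> [980]
  root=980
After append 15 (leaves=[80, 25, 33, 68, 15]):
  L0: [80, 25, 33, 68, 15]
  L1: h(80,25)=(80*31+25)%997=511 h(33,68)=(33*31+68)%997=94 h(15,15)=(15*31+15)%997=480 -> [511, 94, 480]
  L2: h(511,94)=(511*31+94)%997=980 h(480,480)=(480*31+480)%997=405 -> [980, 405]
  L3: h(980,405)=(980*31+405)%997=875 -> [875]
  root=875
After append 95 (leaves=[80, 25, 33, 68, 15, 95]):
  L0: [80, 25, 33, 68, 15, 95]
  L1: h(80,25)=(80*31+25)%997=511 h(33,68)=(33*31+68)%997=94 h(15,95)=(15*31+95)%997=560 -> [511, 94, 560]
  L2: h(511,94)=(511*31+94)%997=980 h(560,560)=(560*31+560)%997=971 -> [980, 971]
  L3: h(980,971)=(980*31+971)%997=444 -> [444]
  root=444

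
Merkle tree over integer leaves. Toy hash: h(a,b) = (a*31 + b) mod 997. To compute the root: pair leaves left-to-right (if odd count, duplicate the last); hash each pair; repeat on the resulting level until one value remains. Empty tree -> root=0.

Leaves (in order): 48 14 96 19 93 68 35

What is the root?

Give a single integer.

L0: [48, 14, 96, 19, 93, 68, 35]
L1: h(48,14)=(48*31+14)%997=505 h(96,19)=(96*31+19)%997=4 h(93,68)=(93*31+68)%997=957 h(35,35)=(35*31+35)%997=123 -> [505, 4, 957, 123]
L2: h(505,4)=(505*31+4)%997=704 h(957,123)=(957*31+123)%997=877 -> [704, 877]
L3: h(704,877)=(704*31+877)%997=767 -> [767]

Answer: 767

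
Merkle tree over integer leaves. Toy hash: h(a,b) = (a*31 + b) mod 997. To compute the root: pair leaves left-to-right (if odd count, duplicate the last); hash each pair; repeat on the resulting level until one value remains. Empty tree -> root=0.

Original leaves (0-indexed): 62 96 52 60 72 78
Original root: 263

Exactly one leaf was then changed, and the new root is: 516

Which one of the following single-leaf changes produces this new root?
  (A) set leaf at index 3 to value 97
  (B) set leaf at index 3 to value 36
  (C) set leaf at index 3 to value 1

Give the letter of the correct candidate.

Answer: B

Derivation:
Original leaves: [62, 96, 52, 60, 72, 78]
Target new root: 516
Try each candidate change and compute the resulting root:
Candidate A: set leaf[3] = 97 -> leaves = [62, 96, 52, 97, 72, 78]
  L0: [62, 96, 52, 97, 72, 78]
  L1: h(62,96)=(62*31+96)%997=24 h(52,97)=(52*31+97)%997=712 h(72,78)=(72*31+78)%997=316 -> [24, 712, 316]
  L2: h(24,712)=(24*31+712)%997=459 h(316,316)=(316*31+316)%997=142 -> [459, 142]
  L3: h(459,142)=(459*31+142)%997=413 -> [413]
  root = 413 != target 516
Candidate B: set leaf[3] = 36 -> leaves = [62, 96, 52, 36, 72, 78]
  L0: [62, 96, 52, 36, 72, 78]
  L1: h(62,96)=(62*31+96)%997=24 h(52,36)=(52*31+36)%997=651 h(72,78)=(72*31+78)%997=316 -> [24, 651, 316]
  L2: h(24,651)=(24*31+651)%997=398 h(316,316)=(316*31+316)%997=142 -> [398, 142]
  L3: h(398,142)=(398*31+142)%997=516 -> [516]
  root = 516 == target 516  ** MATCH **
Candidate C: set leaf[3] = 1 -> leaves = [62, 96, 52, 1, 72, 78]
  L0: [62, 96, 52, 1, 72, 78]
  L1: h(62,96)=(62*31+96)%997=24 h(52,1)=(52*31+1)%997=616 h(72,78)=(72*31+78)%997=316 -> [24, 616, 316]
  L2: h(24,616)=(24*31+616)%997=363 h(316,316)=(316*31+316)%997=142 -> [363, 142]
  L3: h(363,142)=(363*31+142)%997=428 -> [428]
  root = 428 != target 516
Candidate B produces the target root.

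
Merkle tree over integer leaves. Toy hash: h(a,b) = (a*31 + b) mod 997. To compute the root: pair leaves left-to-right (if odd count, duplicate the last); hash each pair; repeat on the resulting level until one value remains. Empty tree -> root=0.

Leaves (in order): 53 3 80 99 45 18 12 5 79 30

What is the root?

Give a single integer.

Answer: 248

Derivation:
L0: [53, 3, 80, 99, 45, 18, 12, 5, 79, 30]
L1: h(53,3)=(53*31+3)%997=649 h(80,99)=(80*31+99)%997=585 h(45,18)=(45*31+18)%997=416 h(12,5)=(12*31+5)%997=377 h(79,30)=(79*31+30)%997=485 -> [649, 585, 416, 377, 485]
L2: h(649,585)=(649*31+585)%997=764 h(416,377)=(416*31+377)%997=312 h(485,485)=(485*31+485)%997=565 -> [764, 312, 565]
L3: h(764,312)=(764*31+312)%997=68 h(565,565)=(565*31+565)%997=134 -> [68, 134]
L4: h(68,134)=(68*31+134)%997=248 -> [248]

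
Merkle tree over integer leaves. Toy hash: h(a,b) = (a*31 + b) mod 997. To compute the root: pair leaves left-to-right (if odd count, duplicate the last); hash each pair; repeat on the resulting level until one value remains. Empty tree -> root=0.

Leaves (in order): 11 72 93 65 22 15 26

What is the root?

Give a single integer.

Answer: 256

Derivation:
L0: [11, 72, 93, 65, 22, 15, 26]
L1: h(11,72)=(11*31+72)%997=413 h(93,65)=(93*31+65)%997=954 h(22,15)=(22*31+15)%997=697 h(26,26)=(26*31+26)%997=832 -> [413, 954, 697, 832]
L2: h(413,954)=(413*31+954)%997=796 h(697,832)=(697*31+832)%997=505 -> [796, 505]
L3: h(796,505)=(796*31+505)%997=256 -> [256]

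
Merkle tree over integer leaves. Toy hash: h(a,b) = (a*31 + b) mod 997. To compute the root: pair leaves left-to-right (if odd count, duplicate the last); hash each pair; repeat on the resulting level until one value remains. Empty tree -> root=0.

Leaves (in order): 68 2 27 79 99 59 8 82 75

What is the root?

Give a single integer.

Answer: 387

Derivation:
L0: [68, 2, 27, 79, 99, 59, 8, 82, 75]
L1: h(68,2)=(68*31+2)%997=116 h(27,79)=(27*31+79)%997=916 h(99,59)=(99*31+59)%997=137 h(8,82)=(8*31+82)%997=330 h(75,75)=(75*31+75)%997=406 -> [116, 916, 137, 330, 406]
L2: h(116,916)=(116*31+916)%997=524 h(137,330)=(137*31+330)%997=589 h(406,406)=(406*31+406)%997=31 -> [524, 589, 31]
L3: h(524,589)=(524*31+589)%997=881 h(31,31)=(31*31+31)%997=992 -> [881, 992]
L4: h(881,992)=(881*31+992)%997=387 -> [387]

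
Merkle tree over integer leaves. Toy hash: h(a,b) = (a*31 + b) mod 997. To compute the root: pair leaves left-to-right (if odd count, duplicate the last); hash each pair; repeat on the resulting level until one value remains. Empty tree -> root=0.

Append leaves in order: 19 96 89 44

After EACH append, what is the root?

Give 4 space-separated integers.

After append 19 (leaves=[19]):
  L0: [19]
  root=19
After append 96 (leaves=[19, 96]):
  L0: [19, 96]
  L1: h(19,96)=(19*31+96)%997=685 -> [685]
  root=685
After append 89 (leaves=[19, 96, 89]):
  L0: [19, 96, 89]
  L1: h(19,96)=(19*31+96)%997=685 h(89,89)=(89*31+89)%997=854 -> [685, 854]
  L2: h(685,854)=(685*31+854)%997=155 -> [155]
  root=155
After append 44 (leaves=[19, 96, 89, 44]):
  L0: [19, 96, 89, 44]
  L1: h(19,96)=(19*31+96)%997=685 h(89,44)=(89*31+44)%997=809 -> [685, 809]
  L2: h(685,809)=(685*31+809)%997=110 -> [110]
  root=110

Answer: 19 685 155 110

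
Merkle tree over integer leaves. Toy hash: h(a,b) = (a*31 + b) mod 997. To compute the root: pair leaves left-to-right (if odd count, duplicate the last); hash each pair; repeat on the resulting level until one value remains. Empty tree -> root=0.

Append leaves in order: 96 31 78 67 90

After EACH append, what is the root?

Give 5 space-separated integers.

Answer: 96 16 1 987 126

Derivation:
After append 96 (leaves=[96]):
  L0: [96]
  root=96
After append 31 (leaves=[96, 31]):
  L0: [96, 31]
  L1: h(96,31)=(96*31+31)%997=16 -> [16]
  root=16
After append 78 (leaves=[96, 31, 78]):
  L0: [96, 31, 78]
  L1: h(96,31)=(96*31+31)%997=16 h(78,78)=(78*31+78)%997=502 -> [16, 502]
  L2: h(16,502)=(16*31+502)%997=1 -> [1]
  root=1
After append 67 (leaves=[96, 31, 78, 67]):
  L0: [96, 31, 78, 67]
  L1: h(96,31)=(96*31+31)%997=16 h(78,67)=(78*31+67)%997=491 -> [16, 491]
  L2: h(16,491)=(16*31+491)%997=987 -> [987]
  root=987
After append 90 (leaves=[96, 31, 78, 67, 90]):
  L0: [96, 31, 78, 67, 90]
  L1: h(96,31)=(96*31+31)%997=16 h(78,67)=(78*31+67)%997=491 h(90,90)=(90*31+90)%997=886 -> [16, 491, 886]
  L2: h(16,491)=(16*31+491)%997=987 h(886,886)=(886*31+886)%997=436 -> [987, 436]
  L3: h(987,436)=(987*31+436)%997=126 -> [126]
  root=126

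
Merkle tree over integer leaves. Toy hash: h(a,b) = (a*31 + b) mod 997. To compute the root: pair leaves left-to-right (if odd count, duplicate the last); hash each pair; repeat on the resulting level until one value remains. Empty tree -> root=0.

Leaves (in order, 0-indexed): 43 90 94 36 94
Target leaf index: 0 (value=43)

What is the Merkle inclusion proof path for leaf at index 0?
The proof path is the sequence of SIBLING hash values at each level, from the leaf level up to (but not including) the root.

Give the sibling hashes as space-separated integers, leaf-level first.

L0 (leaves): [43, 90, 94, 36, 94], target index=0
L1: h(43,90)=(43*31+90)%997=426 [pair 0] h(94,36)=(94*31+36)%997=956 [pair 1] h(94,94)=(94*31+94)%997=17 [pair 2] -> [426, 956, 17]
  Sibling for proof at L0: 90
L2: h(426,956)=(426*31+956)%997=204 [pair 0] h(17,17)=(17*31+17)%997=544 [pair 1] -> [204, 544]
  Sibling for proof at L1: 956
L3: h(204,544)=(204*31+544)%997=886 [pair 0] -> [886]
  Sibling for proof at L2: 544
Root: 886
Proof path (sibling hashes from leaf to root): [90, 956, 544]

Answer: 90 956 544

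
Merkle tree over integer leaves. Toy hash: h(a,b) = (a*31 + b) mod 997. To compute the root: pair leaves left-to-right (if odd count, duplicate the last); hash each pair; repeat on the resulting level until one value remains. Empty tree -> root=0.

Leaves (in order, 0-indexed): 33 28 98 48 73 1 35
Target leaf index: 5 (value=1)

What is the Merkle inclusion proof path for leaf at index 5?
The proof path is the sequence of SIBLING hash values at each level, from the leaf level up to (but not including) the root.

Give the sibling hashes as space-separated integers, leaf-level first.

L0 (leaves): [33, 28, 98, 48, 73, 1, 35], target index=5
L1: h(33,28)=(33*31+28)%997=54 [pair 0] h(98,48)=(98*31+48)%997=95 [pair 1] h(73,1)=(73*31+1)%997=270 [pair 2] h(35,35)=(35*31+35)%997=123 [pair 3] -> [54, 95, 270, 123]
  Sibling for proof at L0: 73
L2: h(54,95)=(54*31+95)%997=772 [pair 0] h(270,123)=(270*31+123)%997=517 [pair 1] -> [772, 517]
  Sibling for proof at L1: 123
L3: h(772,517)=(772*31+517)%997=521 [pair 0] -> [521]
  Sibling for proof at L2: 772
Root: 521
Proof path (sibling hashes from leaf to root): [73, 123, 772]

Answer: 73 123 772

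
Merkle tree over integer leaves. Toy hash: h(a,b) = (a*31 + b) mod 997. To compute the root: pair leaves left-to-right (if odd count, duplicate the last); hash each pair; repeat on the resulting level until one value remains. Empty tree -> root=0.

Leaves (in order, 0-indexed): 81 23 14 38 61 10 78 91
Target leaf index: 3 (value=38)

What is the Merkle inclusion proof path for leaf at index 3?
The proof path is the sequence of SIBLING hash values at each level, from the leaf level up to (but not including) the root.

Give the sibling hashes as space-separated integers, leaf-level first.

Answer: 14 540 623

Derivation:
L0 (leaves): [81, 23, 14, 38, 61, 10, 78, 91], target index=3
L1: h(81,23)=(81*31+23)%997=540 [pair 0] h(14,38)=(14*31+38)%997=472 [pair 1] h(61,10)=(61*31+10)%997=904 [pair 2] h(78,91)=(78*31+91)%997=515 [pair 3] -> [540, 472, 904, 515]
  Sibling for proof at L0: 14
L2: h(540,472)=(540*31+472)%997=263 [pair 0] h(904,515)=(904*31+515)%997=623 [pair 1] -> [263, 623]
  Sibling for proof at L1: 540
L3: h(263,623)=(263*31+623)%997=800 [pair 0] -> [800]
  Sibling for proof at L2: 623
Root: 800
Proof path (sibling hashes from leaf to root): [14, 540, 623]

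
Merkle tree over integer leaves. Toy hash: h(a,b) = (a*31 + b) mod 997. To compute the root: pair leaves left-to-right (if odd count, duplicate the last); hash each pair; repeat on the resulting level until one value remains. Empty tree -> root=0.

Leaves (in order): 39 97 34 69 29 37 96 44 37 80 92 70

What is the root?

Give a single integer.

L0: [39, 97, 34, 69, 29, 37, 96, 44, 37, 80, 92, 70]
L1: h(39,97)=(39*31+97)%997=309 h(34,69)=(34*31+69)%997=126 h(29,37)=(29*31+37)%997=936 h(96,44)=(96*31+44)%997=29 h(37,80)=(37*31+80)%997=230 h(92,70)=(92*31+70)%997=928 -> [309, 126, 936, 29, 230, 928]
L2: h(309,126)=(309*31+126)%997=732 h(936,29)=(936*31+29)%997=132 h(230,928)=(230*31+928)%997=82 -> [732, 132, 82]
L3: h(732,132)=(732*31+132)%997=890 h(82,82)=(82*31+82)%997=630 -> [890, 630]
L4: h(890,630)=(890*31+630)%997=304 -> [304]

Answer: 304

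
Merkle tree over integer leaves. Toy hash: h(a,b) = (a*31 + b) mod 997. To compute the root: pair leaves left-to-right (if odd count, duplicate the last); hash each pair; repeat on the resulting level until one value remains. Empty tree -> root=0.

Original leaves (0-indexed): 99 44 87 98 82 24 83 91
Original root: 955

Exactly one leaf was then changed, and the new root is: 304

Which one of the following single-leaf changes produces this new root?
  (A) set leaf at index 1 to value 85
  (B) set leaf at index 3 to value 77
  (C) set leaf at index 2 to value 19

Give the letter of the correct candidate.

Original leaves: [99, 44, 87, 98, 82, 24, 83, 91]
Target new root: 304
Try each candidate change and compute the resulting root:
Candidate A: set leaf[1] = 85 -> leaves = [99, 85, 87, 98, 82, 24, 83, 91]
  L0: [99, 85, 87, 98, 82, 24, 83, 91]
  L1: h(99,85)=(99*31+85)%997=163 h(87,98)=(87*31+98)%997=801 h(82,24)=(82*31+24)%997=572 h(83,91)=(83*31+91)%997=670 -> [163, 801, 572, 670]
  L2: h(163,801)=(163*31+801)%997=869 h(572,670)=(572*31+670)%997=456 -> [869, 456]
  L3: h(869,456)=(869*31+456)%997=476 -> [476]
  root = 476 != target 304
Candidate B: set leaf[3] = 77 -> leaves = [99, 44, 87, 77, 82, 24, 83, 91]
  L0: [99, 44, 87, 77, 82, 24, 83, 91]
  L1: h(99,44)=(99*31+44)%997=122 h(87,77)=(87*31+77)%997=780 h(82,24)=(82*31+24)%997=572 h(83,91)=(83*31+91)%997=670 -> [122, 780, 572, 670]
  L2: h(122,780)=(122*31+780)%997=574 h(572,670)=(572*31+670)%997=456 -> [574, 456]
  L3: h(574,456)=(574*31+456)%997=304 -> [304]
  root = 304 == target 304  ** MATCH **
Candidate C: set leaf[2] = 19 -> leaves = [99, 44, 19, 98, 82, 24, 83, 91]
  L0: [99, 44, 19, 98, 82, 24, 83, 91]
  L1: h(99,44)=(99*31+44)%997=122 h(19,98)=(19*31+98)%997=687 h(82,24)=(82*31+24)%997=572 h(83,91)=(83*31+91)%997=670 -> [122, 687, 572, 670]
  L2: h(122,687)=(122*31+687)%997=481 h(572,670)=(572*31+670)%997=456 -> [481, 456]
  L3: h(481,456)=(481*31+456)%997=412 -> [412]
  root = 412 != target 304
Candidate B produces the target root.

Answer: B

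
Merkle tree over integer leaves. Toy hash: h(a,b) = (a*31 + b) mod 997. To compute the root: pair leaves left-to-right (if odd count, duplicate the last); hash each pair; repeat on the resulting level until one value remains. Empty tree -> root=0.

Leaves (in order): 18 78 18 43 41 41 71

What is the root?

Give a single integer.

Answer: 793

Derivation:
L0: [18, 78, 18, 43, 41, 41, 71]
L1: h(18,78)=(18*31+78)%997=636 h(18,43)=(18*31+43)%997=601 h(41,41)=(41*31+41)%997=315 h(71,71)=(71*31+71)%997=278 -> [636, 601, 315, 278]
L2: h(636,601)=(636*31+601)%997=377 h(315,278)=(315*31+278)%997=73 -> [377, 73]
L3: h(377,73)=(377*31+73)%997=793 -> [793]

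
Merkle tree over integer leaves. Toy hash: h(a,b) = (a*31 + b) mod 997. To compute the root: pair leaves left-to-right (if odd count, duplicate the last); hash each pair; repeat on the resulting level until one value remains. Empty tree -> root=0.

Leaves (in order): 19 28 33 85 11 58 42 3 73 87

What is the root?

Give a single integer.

Answer: 158

Derivation:
L0: [19, 28, 33, 85, 11, 58, 42, 3, 73, 87]
L1: h(19,28)=(19*31+28)%997=617 h(33,85)=(33*31+85)%997=111 h(11,58)=(11*31+58)%997=399 h(42,3)=(42*31+3)%997=308 h(73,87)=(73*31+87)%997=356 -> [617, 111, 399, 308, 356]
L2: h(617,111)=(617*31+111)%997=295 h(399,308)=(399*31+308)%997=713 h(356,356)=(356*31+356)%997=425 -> [295, 713, 425]
L3: h(295,713)=(295*31+713)%997=885 h(425,425)=(425*31+425)%997=639 -> [885, 639]
L4: h(885,639)=(885*31+639)%997=158 -> [158]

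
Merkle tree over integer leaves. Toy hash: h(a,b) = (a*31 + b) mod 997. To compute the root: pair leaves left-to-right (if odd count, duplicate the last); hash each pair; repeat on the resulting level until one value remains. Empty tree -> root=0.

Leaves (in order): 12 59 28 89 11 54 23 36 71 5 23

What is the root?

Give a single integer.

Answer: 585

Derivation:
L0: [12, 59, 28, 89, 11, 54, 23, 36, 71, 5, 23]
L1: h(12,59)=(12*31+59)%997=431 h(28,89)=(28*31+89)%997=957 h(11,54)=(11*31+54)%997=395 h(23,36)=(23*31+36)%997=749 h(71,5)=(71*31+5)%997=212 h(23,23)=(23*31+23)%997=736 -> [431, 957, 395, 749, 212, 736]
L2: h(431,957)=(431*31+957)%997=360 h(395,749)=(395*31+749)%997=33 h(212,736)=(212*31+736)%997=329 -> [360, 33, 329]
L3: h(360,33)=(360*31+33)%997=226 h(329,329)=(329*31+329)%997=558 -> [226, 558]
L4: h(226,558)=(226*31+558)%997=585 -> [585]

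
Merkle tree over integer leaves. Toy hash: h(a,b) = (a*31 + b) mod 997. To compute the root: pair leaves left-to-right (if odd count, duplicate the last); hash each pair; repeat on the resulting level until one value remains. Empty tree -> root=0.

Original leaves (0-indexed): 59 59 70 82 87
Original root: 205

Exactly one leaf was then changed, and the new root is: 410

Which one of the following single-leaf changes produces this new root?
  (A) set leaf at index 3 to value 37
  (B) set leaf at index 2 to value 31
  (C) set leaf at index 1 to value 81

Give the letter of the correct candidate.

Original leaves: [59, 59, 70, 82, 87]
Target new root: 410
Try each candidate change and compute the resulting root:
Candidate A: set leaf[3] = 37 -> leaves = [59, 59, 70, 37, 87]
  L0: [59, 59, 70, 37, 87]
  L1: h(59,59)=(59*31+59)%997=891 h(70,37)=(70*31+37)%997=213 h(87,87)=(87*31+87)%997=790 -> [891, 213, 790]
  L2: h(891,213)=(891*31+213)%997=915 h(790,790)=(790*31+790)%997=355 -> [915, 355]
  L3: h(915,355)=(915*31+355)%997=804 -> [804]
  root = 804 != target 410
Candidate B: set leaf[2] = 31 -> leaves = [59, 59, 31, 82, 87]
  L0: [59, 59, 31, 82, 87]
  L1: h(59,59)=(59*31+59)%997=891 h(31,82)=(31*31+82)%997=46 h(87,87)=(87*31+87)%997=790 -> [891, 46, 790]
  L2: h(891,46)=(891*31+46)%997=748 h(790,790)=(790*31+790)%997=355 -> [748, 355]
  L3: h(748,355)=(748*31+355)%997=612 -> [612]
  root = 612 != target 410
Candidate C: set leaf[1] = 81 -> leaves = [59, 81, 70, 82, 87]
  L0: [59, 81, 70, 82, 87]
  L1: h(59,81)=(59*31+81)%997=913 h(70,82)=(70*31+82)%997=258 h(87,87)=(87*31+87)%997=790 -> [913, 258, 790]
  L2: h(913,258)=(913*31+258)%997=645 h(790,790)=(790*31+790)%997=355 -> [645, 355]
  L3: h(645,355)=(645*31+355)%997=410 -> [410]
  root = 410 == target 410  ** MATCH **
Candidate C produces the target root.

Answer: C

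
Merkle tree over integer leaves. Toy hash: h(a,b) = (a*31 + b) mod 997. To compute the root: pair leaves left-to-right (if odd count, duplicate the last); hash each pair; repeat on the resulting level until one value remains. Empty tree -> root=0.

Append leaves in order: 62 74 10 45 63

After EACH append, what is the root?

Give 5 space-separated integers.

Answer: 62 2 382 417 670

Derivation:
After append 62 (leaves=[62]):
  L0: [62]
  root=62
After append 74 (leaves=[62, 74]):
  L0: [62, 74]
  L1: h(62,74)=(62*31+74)%997=2 -> [2]
  root=2
After append 10 (leaves=[62, 74, 10]):
  L0: [62, 74, 10]
  L1: h(62,74)=(62*31+74)%997=2 h(10,10)=(10*31+10)%997=320 -> [2, 320]
  L2: h(2,320)=(2*31+320)%997=382 -> [382]
  root=382
After append 45 (leaves=[62, 74, 10, 45]):
  L0: [62, 74, 10, 45]
  L1: h(62,74)=(62*31+74)%997=2 h(10,45)=(10*31+45)%997=355 -> [2, 355]
  L2: h(2,355)=(2*31+355)%997=417 -> [417]
  root=417
After append 63 (leaves=[62, 74, 10, 45, 63]):
  L0: [62, 74, 10, 45, 63]
  L1: h(62,74)=(62*31+74)%997=2 h(10,45)=(10*31+45)%997=355 h(63,63)=(63*31+63)%997=22 -> [2, 355, 22]
  L2: h(2,355)=(2*31+355)%997=417 h(22,22)=(22*31+22)%997=704 -> [417, 704]
  L3: h(417,704)=(417*31+704)%997=670 -> [670]
  root=670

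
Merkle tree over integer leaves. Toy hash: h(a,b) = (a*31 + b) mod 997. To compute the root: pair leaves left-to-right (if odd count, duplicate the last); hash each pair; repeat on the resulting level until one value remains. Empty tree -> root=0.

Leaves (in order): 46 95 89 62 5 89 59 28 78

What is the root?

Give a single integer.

Answer: 119

Derivation:
L0: [46, 95, 89, 62, 5, 89, 59, 28, 78]
L1: h(46,95)=(46*31+95)%997=524 h(89,62)=(89*31+62)%997=827 h(5,89)=(5*31+89)%997=244 h(59,28)=(59*31+28)%997=860 h(78,78)=(78*31+78)%997=502 -> [524, 827, 244, 860, 502]
L2: h(524,827)=(524*31+827)%997=122 h(244,860)=(244*31+860)%997=448 h(502,502)=(502*31+502)%997=112 -> [122, 448, 112]
L3: h(122,448)=(122*31+448)%997=242 h(112,112)=(112*31+112)%997=593 -> [242, 593]
L4: h(242,593)=(242*31+593)%997=119 -> [119]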